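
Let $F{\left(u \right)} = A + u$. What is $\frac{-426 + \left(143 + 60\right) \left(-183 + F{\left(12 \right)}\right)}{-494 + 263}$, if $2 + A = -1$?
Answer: $\frac{11916}{77} \approx 154.75$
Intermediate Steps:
$A = -3$ ($A = -2 - 1 = -3$)
$F{\left(u \right)} = -3 + u$
$\frac{-426 + \left(143 + 60\right) \left(-183 + F{\left(12 \right)}\right)}{-494 + 263} = \frac{-426 + \left(143 + 60\right) \left(-183 + \left(-3 + 12\right)\right)}{-494 + 263} = \frac{-426 + 203 \left(-183 + 9\right)}{-231} = \left(-426 + 203 \left(-174\right)\right) \left(- \frac{1}{231}\right) = \left(-426 - 35322\right) \left(- \frac{1}{231}\right) = \left(-35748\right) \left(- \frac{1}{231}\right) = \frac{11916}{77}$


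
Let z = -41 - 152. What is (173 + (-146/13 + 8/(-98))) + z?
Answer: -19946/637 ≈ -31.312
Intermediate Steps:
z = -193
(173 + (-146/13 + 8/(-98))) + z = (173 + (-146/13 + 8/(-98))) - 193 = (173 + (-146*1/13 + 8*(-1/98))) - 193 = (173 + (-146/13 - 4/49)) - 193 = (173 - 7206/637) - 193 = 102995/637 - 193 = -19946/637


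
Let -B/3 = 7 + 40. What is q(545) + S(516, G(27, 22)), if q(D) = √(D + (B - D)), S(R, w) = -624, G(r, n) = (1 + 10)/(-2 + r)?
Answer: -624 + I*√141 ≈ -624.0 + 11.874*I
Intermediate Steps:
B = -141 (B = -3*(7 + 40) = -3*47 = -141)
G(r, n) = 11/(-2 + r)
q(D) = I*√141 (q(D) = √(D + (-141 - D)) = √(-141) = I*√141)
q(545) + S(516, G(27, 22)) = I*√141 - 624 = -624 + I*√141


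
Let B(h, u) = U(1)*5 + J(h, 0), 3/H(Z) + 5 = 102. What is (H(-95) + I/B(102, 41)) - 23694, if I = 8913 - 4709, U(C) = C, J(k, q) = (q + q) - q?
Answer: -11083787/485 ≈ -22853.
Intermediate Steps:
H(Z) = 3/97 (H(Z) = 3/(-5 + 102) = 3/97)
J(k, q) = q (J(k, q) = 2*q - q = q)
B(h, u) = 5 (B(h, u) = 1*5 + 0 = 5 + 0 = 5)
I = 4204
(H(-95) + I/B(102, 41)) - 23694 = (3/97 + 4204/5) - 23694 = 407803/485 - 23694 = -11083787/485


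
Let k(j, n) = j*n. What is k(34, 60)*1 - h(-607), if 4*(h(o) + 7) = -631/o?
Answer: 4969485/2428 ≈ 2046.7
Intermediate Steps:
h(o) = -7 - 631/(4*o) (h(o) = -7 + (-631/o)/4 = -7 - 631/(4*o))
k(34, 60)*1 - h(-607) = (34*60)*1 - (-7 - 631/4/(-607)) = 2040*1 - (-7 - 631/4*(-1/607)) = 2040 - (-7 + 631/2428) = 2040 - 1*(-16365/2428) = 2040 + 16365/2428 = 4969485/2428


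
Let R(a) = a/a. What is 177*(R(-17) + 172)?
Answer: 30621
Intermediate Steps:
R(a) = 1
177*(R(-17) + 172) = 177*(1 + 172) = 177*173 = 30621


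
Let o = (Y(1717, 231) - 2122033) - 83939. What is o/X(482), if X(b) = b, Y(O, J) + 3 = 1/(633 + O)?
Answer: -5184041249/1132700 ≈ -4576.7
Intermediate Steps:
Y(O, J) = -3 + 1/(633 + O)
o = -5184041249/2350 (o = ((-1898 - 3*1717)/(633 + 1717) - 2122033) - 83939 = ((-1898 - 5151)/2350 - 2122033) - 83939 = ((1/2350)*(-7049) - 2122033) - 83939 = (-7049/2350 - 2122033) - 83939 = -4986784599/2350 - 83939 = -5184041249/2350 ≈ -2.2060e+6)
o/X(482) = -5184041249/2350/482 = -5184041249/2350*1/482 = -5184041249/1132700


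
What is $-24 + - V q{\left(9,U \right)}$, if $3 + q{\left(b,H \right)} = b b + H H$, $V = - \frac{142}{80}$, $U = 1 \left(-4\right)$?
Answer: $\frac{2857}{20} \approx 142.85$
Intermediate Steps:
$U = -4$
$V = - \frac{71}{40}$ ($V = \left(-142\right) \frac{1}{80} = - \frac{71}{40} \approx -1.775$)
$q{\left(b,H \right)} = -3 + H^{2} + b^{2}$ ($q{\left(b,H \right)} = -3 + \left(b b + H H\right) = -3 + \left(b^{2} + H^{2}\right) = -3 + \left(H^{2} + b^{2}\right) = -3 + H^{2} + b^{2}$)
$-24 + - V q{\left(9,U \right)} = -24 + \left(-1\right) \left(- \frac{71}{40}\right) \left(-3 + \left(-4\right)^{2} + 9^{2}\right) = -24 + \frac{71 \left(-3 + 16 + 81\right)}{40} = -24 + \frac{71}{40} \cdot 94 = -24 + \frac{3337}{20} = \frac{2857}{20}$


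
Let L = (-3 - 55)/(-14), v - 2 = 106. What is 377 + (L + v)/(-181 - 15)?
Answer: 516459/1372 ≈ 376.43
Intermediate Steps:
v = 108 (v = 2 + 106 = 108)
L = 29/7 (L = -58*(-1/14) = 29/7 ≈ 4.1429)
377 + (L + v)/(-181 - 15) = 377 + (29/7 + 108)/(-181 - 15) = 377 + (785/7)/(-196) = 377 + (785/7)*(-1/196) = 377 - 785/1372 = 516459/1372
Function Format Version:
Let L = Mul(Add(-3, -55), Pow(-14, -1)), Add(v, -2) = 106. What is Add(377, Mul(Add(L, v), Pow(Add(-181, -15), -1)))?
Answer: Rational(516459, 1372) ≈ 376.43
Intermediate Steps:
v = 108 (v = Add(2, 106) = 108)
L = Rational(29, 7) (L = Mul(-58, Rational(-1, 14)) = Rational(29, 7) ≈ 4.1429)
Add(377, Mul(Add(L, v), Pow(Add(-181, -15), -1))) = Add(377, Mul(Add(Rational(29, 7), 108), Pow(Add(-181, -15), -1))) = Add(377, Mul(Rational(785, 7), Pow(-196, -1))) = Add(377, Mul(Rational(785, 7), Rational(-1, 196))) = Add(377, Rational(-785, 1372)) = Rational(516459, 1372)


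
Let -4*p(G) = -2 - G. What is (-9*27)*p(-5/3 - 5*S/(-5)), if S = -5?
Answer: 567/2 ≈ 283.50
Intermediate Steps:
p(G) = 1/2 + G/4 (p(G) = -(-2 - G)/4 = 1/2 + G/4)
(-9*27)*p(-5/3 - 5*S/(-5)) = (-9*27)*(1/2 + (-5/3 - 5*(-5)/(-5))/4) = -243*(1/2 + (-5*1/3 + 25*(-1/5))/4) = -243*(1/2 + (-5/3 - 5)/4) = -243*(1/2 + (1/4)*(-20/3)) = -243*(1/2 - 5/3) = -243*(-7/6) = 567/2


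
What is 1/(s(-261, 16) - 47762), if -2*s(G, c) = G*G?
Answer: -2/163645 ≈ -1.2222e-5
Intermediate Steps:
s(G, c) = -G²/2 (s(G, c) = -G*G/2 = -G²/2)
1/(s(-261, 16) - 47762) = 1/(-½*(-261)² - 47762) = 1/(-½*68121 - 47762) = 1/(-68121/2 - 47762) = 1/(-163645/2) = -2/163645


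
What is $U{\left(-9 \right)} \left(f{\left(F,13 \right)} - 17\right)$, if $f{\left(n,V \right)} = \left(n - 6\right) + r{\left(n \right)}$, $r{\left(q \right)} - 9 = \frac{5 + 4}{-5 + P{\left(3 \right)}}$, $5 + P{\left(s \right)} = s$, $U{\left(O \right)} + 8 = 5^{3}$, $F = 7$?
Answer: $- \frac{6786}{7} \approx -969.43$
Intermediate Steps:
$U{\left(O \right)} = 117$ ($U{\left(O \right)} = -8 + 5^{3} = -8 + 125 = 117$)
$P{\left(s \right)} = -5 + s$
$r{\left(q \right)} = \frac{54}{7}$ ($r{\left(q \right)} = 9 + \frac{5 + 4}{-5 + \left(-5 + 3\right)} = 9 + \frac{9}{-5 - 2} = 9 + \frac{9}{-7} = 9 + 9 \left(- \frac{1}{7}\right) = 9 - \frac{9}{7} = \frac{54}{7}$)
$f{\left(n,V \right)} = \frac{12}{7} + n$ ($f{\left(n,V \right)} = \left(n - 6\right) + \frac{54}{7} = \left(-6 + n\right) + \frac{54}{7} = \frac{12}{7} + n$)
$U{\left(-9 \right)} \left(f{\left(F,13 \right)} - 17\right) = 117 \left(\left(\frac{12}{7} + 7\right) - 17\right) = 117 \left(\frac{61}{7} - 17\right) = 117 \left(- \frac{58}{7}\right) = - \frac{6786}{7}$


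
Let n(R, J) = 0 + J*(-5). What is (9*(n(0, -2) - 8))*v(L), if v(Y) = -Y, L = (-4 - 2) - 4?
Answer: 180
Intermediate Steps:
n(R, J) = -5*J (n(R, J) = 0 - 5*J = -5*J)
L = -10 (L = -6 - 4 = -10)
(9*(n(0, -2) - 8))*v(L) = (9*(-5*(-2) - 8))*(-1*(-10)) = (9*(10 - 8))*10 = (9*2)*10 = 18*10 = 180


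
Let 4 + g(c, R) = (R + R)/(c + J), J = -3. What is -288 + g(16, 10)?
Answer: -3776/13 ≈ -290.46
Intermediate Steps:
g(c, R) = -4 + 2*R/(-3 + c) (g(c, R) = -4 + (R + R)/(c - 3) = -4 + (2*R)/(-3 + c) = -4 + 2*R/(-3 + c))
-288 + g(16, 10) = -288 + 2*(6 + 10 - 2*16)/(-3 + 16) = -288 + 2*(6 + 10 - 32)/13 = -288 + 2*(1/13)*(-16) = -288 - 32/13 = -3776/13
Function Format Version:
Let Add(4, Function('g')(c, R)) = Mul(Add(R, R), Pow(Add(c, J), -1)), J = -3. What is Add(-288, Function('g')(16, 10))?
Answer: Rational(-3776, 13) ≈ -290.46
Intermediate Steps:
Function('g')(c, R) = Add(-4, Mul(2, R, Pow(Add(-3, c), -1))) (Function('g')(c, R) = Add(-4, Mul(Add(R, R), Pow(Add(c, -3), -1))) = Add(-4, Mul(Mul(2, R), Pow(Add(-3, c), -1))) = Add(-4, Mul(2, R, Pow(Add(-3, c), -1))))
Add(-288, Function('g')(16, 10)) = Add(-288, Mul(2, Pow(Add(-3, 16), -1), Add(6, 10, Mul(-2, 16)))) = Add(-288, Mul(2, Pow(13, -1), Add(6, 10, -32))) = Add(-288, Mul(2, Rational(1, 13), -16)) = Add(-288, Rational(-32, 13)) = Rational(-3776, 13)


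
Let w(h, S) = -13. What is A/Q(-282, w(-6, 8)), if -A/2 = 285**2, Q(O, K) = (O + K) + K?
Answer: 81225/154 ≈ 527.44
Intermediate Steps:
Q(O, K) = O + 2*K (Q(O, K) = (K + O) + K = O + 2*K)
A = -162450 (A = -2*285**2 = -2*81225 = -162450)
A/Q(-282, w(-6, 8)) = -162450/(-282 + 2*(-13)) = -162450/(-282 - 26) = -162450/(-308) = -162450*(-1/308) = 81225/154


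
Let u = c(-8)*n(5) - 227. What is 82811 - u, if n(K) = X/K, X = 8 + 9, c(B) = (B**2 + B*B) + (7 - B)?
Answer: 412759/5 ≈ 82552.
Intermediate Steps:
c(B) = 7 - B + 2*B**2 (c(B) = (B**2 + B**2) + (7 - B) = 2*B**2 + (7 - B) = 7 - B + 2*B**2)
X = 17
n(K) = 17/K
u = 1296/5 (u = (7 - 1*(-8) + 2*(-8)**2)*(17/5) - 227 = (7 + 8 + 2*64)*(17*(1/5)) - 227 = (7 + 8 + 128)*(17/5) - 227 = 143*(17/5) - 227 = 2431/5 - 227 = 1296/5 ≈ 259.20)
82811 - u = 82811 - 1*1296/5 = 82811 - 1296/5 = 412759/5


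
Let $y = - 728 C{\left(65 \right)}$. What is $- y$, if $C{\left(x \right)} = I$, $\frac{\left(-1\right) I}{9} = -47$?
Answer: $307944$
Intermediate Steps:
$I = 423$ ($I = \left(-9\right) \left(-47\right) = 423$)
$C{\left(x \right)} = 423$
$y = -307944$ ($y = \left(-728\right) 423 = -307944$)
$- y = \left(-1\right) \left(-307944\right) = 307944$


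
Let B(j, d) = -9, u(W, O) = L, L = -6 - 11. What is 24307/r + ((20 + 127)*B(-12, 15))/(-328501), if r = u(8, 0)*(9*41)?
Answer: -7976574628/2060686773 ≈ -3.8708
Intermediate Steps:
L = -17
u(W, O) = -17
r = -6273 (r = -153*41 = -17*369 = -6273)
24307/r + ((20 + 127)*B(-12, 15))/(-328501) = 24307/(-6273) + ((20 + 127)*(-9))/(-328501) = 24307*(-1/6273) + (147*(-9))*(-1/328501) = -24307/6273 - 1323*(-1/328501) = -24307/6273 + 1323/328501 = -7976574628/2060686773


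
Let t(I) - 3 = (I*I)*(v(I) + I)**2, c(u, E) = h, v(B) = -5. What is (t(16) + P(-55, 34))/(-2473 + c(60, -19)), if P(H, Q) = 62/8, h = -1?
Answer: -123947/9896 ≈ -12.525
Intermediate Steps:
c(u, E) = -1
P(H, Q) = 31/4 (P(H, Q) = 62*(1/8) = 31/4)
t(I) = 3 + I**2*(-5 + I)**2 (t(I) = 3 + (I*I)*(-5 + I)**2 = 3 + I**2*(-5 + I)**2)
(t(16) + P(-55, 34))/(-2473 + c(60, -19)) = ((3 + 16**2*(-5 + 16)**2) + 31/4)/(-2473 - 1) = ((3 + 256*11**2) + 31/4)/(-2474) = ((3 + 256*121) + 31/4)*(-1/2474) = ((3 + 30976) + 31/4)*(-1/2474) = (30979 + 31/4)*(-1/2474) = (123947/4)*(-1/2474) = -123947/9896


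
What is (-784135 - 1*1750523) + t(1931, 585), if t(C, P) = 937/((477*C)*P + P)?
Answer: -1365766194722903/538836480 ≈ -2.5347e+6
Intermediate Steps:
t(C, P) = 937/(P + 477*C*P) (t(C, P) = 937/(477*C*P + P) = 937/(P + 477*C*P))
(-784135 - 1*1750523) + t(1931, 585) = (-784135 - 1*1750523) + 937/(585*(1 + 477*1931)) = (-784135 - 1750523) + 937*(1/585)/(1 + 921087) = -2534658 + 937*(1/585)/921088 = -2534658 + 937*(1/585)*(1/921088) = -2534658 + 937/538836480 = -1365766194722903/538836480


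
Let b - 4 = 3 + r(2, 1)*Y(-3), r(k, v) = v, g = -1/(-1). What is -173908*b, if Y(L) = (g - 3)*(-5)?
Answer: -2956436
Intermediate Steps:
g = 1 (g = -1*(-1) = 1)
Y(L) = 10 (Y(L) = (1 - 3)*(-5) = -2*(-5) = 10)
b = 17 (b = 4 + (3 + 1*10) = 4 + (3 + 10) = 4 + 13 = 17)
-173908*b = -173908*17 = -2956436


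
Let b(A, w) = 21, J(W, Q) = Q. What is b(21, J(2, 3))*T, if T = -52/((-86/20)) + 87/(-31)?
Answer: 259959/1333 ≈ 195.02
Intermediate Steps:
T = 12379/1333 (T = -52/((-86*1/20)) + 87*(-1/31) = -52/(-43/10) - 87/31 = -52*(-10/43) - 87/31 = 520/43 - 87/31 = 12379/1333 ≈ 9.2866)
b(21, J(2, 3))*T = 21*(12379/1333) = 259959/1333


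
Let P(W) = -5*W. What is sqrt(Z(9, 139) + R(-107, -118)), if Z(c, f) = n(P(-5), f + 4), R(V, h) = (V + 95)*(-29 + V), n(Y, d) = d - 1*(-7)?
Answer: 9*sqrt(22) ≈ 42.214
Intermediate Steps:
n(Y, d) = 7 + d (n(Y, d) = d + 7 = 7 + d)
R(V, h) = (-29 + V)*(95 + V) (R(V, h) = (95 + V)*(-29 + V) = (-29 + V)*(95 + V))
Z(c, f) = 11 + f (Z(c, f) = 7 + (f + 4) = 7 + (4 + f) = 11 + f)
sqrt(Z(9, 139) + R(-107, -118)) = sqrt((11 + 139) + (-2755 + (-107)**2 + 66*(-107))) = sqrt(150 + (-2755 + 11449 - 7062)) = sqrt(150 + 1632) = sqrt(1782) = 9*sqrt(22)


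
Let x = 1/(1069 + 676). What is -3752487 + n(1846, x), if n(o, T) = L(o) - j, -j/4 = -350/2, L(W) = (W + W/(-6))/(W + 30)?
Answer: -21122931821/5628 ≈ -3.7532e+6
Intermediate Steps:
x = 1/1745 ≈ 0.00057307
L(W) = 5*W/(6*(30 + W)) (L(W) = (W + W*(-⅙))/(30 + W) = (W - W/6)/(30 + W) = (5*W/6)/(30 + W) = 5*W/(6*(30 + W)))
j = 700 (j = -(-1400)/2 = -4*(-175) = 700)
n(o, T) = -700 + 5*o/(6*(30 + o)) (n(o, T) = 5*o/(6*(30 + o)) - 1*700 = 5*o/(6*(30 + o)) - 700 = -700 + 5*o/(6*(30 + o)))
-3752487 + n(1846, x) = -3752487 + 5*(-25200 - 839*1846)/(6*(30 + 1846)) = -3752487 + (⅚)*(-25200 - 1548794)/1876 = -3752487 + (⅚)*(1/1876)*(-1573994) = -3752487 - 3934985/5628 = -21122931821/5628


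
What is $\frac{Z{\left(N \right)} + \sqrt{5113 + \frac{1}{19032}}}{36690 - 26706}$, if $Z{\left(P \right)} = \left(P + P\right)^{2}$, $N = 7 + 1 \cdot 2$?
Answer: $\frac{27}{832} + \frac{\sqrt{463003915686}}{95007744} \approx 0.039614$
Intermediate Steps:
$N = 9$ ($N = 7 + 2 = 9$)
$Z{\left(P \right)} = 4 P^{2}$ ($Z{\left(P \right)} = \left(2 P\right)^{2} = 4 P^{2}$)
$\frac{Z{\left(N \right)} + \sqrt{5113 + \frac{1}{19032}}}{36690 - 26706} = \frac{4 \cdot 9^{2} + \sqrt{5113 + \frac{1}{19032}}}{36690 - 26706} = \frac{4 \cdot 81 + \sqrt{5113 + \frac{1}{19032}}}{9984} = \left(324 + \sqrt{\frac{97310617}{19032}}\right) \frac{1}{9984} = \left(324 + \frac{\sqrt{463003915686}}{9516}\right) \frac{1}{9984} = \frac{27}{832} + \frac{\sqrt{463003915686}}{95007744}$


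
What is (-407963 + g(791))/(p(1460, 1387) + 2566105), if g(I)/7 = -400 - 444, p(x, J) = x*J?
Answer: -137957/1530375 ≈ -0.090146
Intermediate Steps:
p(x, J) = J*x
g(I) = -5908 (g(I) = 7*(-400 - 444) = 7*(-844) = -5908)
(-407963 + g(791))/(p(1460, 1387) + 2566105) = (-407963 - 5908)/(1387*1460 + 2566105) = -413871/(2025020 + 2566105) = -413871/4591125 = -413871*1/4591125 = -137957/1530375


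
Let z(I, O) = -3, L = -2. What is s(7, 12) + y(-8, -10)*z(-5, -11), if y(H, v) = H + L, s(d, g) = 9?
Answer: 39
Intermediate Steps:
y(H, v) = -2 + H (y(H, v) = H - 2 = -2 + H)
s(7, 12) + y(-8, -10)*z(-5, -11) = 9 + (-2 - 8)*(-3) = 9 - 10*(-3) = 9 + 30 = 39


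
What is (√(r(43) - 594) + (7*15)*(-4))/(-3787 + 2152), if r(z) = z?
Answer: 28/109 - I*√551/1635 ≈ 0.25688 - 0.014357*I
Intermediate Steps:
(√(r(43) - 594) + (7*15)*(-4))/(-3787 + 2152) = (√(43 - 594) + (7*15)*(-4))/(-3787 + 2152) = (√(-551) + 105*(-4))/(-1635) = (I*√551 - 420)*(-1/1635) = (-420 + I*√551)*(-1/1635) = 28/109 - I*√551/1635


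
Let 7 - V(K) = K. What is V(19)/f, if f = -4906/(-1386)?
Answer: -756/223 ≈ -3.3901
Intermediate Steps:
V(K) = 7 - K
f = 223/63 (f = -4906*(-1/1386) = 223/63 ≈ 3.5397)
V(19)/f = (7 - 1*19)/(223/63) = (7 - 19)*(63/223) = -12*63/223 = -756/223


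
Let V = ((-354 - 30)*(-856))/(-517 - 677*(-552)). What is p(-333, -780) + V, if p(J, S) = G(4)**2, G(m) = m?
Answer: 6299696/373187 ≈ 16.881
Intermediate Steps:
p(J, S) = 16 (p(J, S) = 4**2 = 16)
V = 328704/373187 (V = (-384*(-856))/(-517 + 373704) = 328704/373187 ≈ 0.88080)
p(-333, -780) + V = 16 + 328704/373187 = 6299696/373187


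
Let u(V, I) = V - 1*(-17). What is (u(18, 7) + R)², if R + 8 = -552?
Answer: 275625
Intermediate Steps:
u(V, I) = 17 + V (u(V, I) = V + 17 = 17 + V)
R = -560 (R = -8 - 552 = -560)
(u(18, 7) + R)² = ((17 + 18) - 560)² = (35 - 560)² = (-525)² = 275625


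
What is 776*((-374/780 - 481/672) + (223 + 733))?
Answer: 1348489829/1820 ≈ 7.4093e+5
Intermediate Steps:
776*((-374/780 - 481/672) + (223 + 733)) = 776*((-374*1/780 - 481*1/672) + 956) = 776*((-187/390 - 481/672) + 956) = 776*(-17403/14560 + 956) = 776*(13901957/14560) = 1348489829/1820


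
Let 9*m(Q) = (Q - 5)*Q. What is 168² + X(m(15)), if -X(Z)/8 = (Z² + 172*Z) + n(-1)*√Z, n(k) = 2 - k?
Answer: 27616/9 - 40*√6 ≈ 2970.5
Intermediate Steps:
m(Q) = Q*(-5 + Q)/9 (m(Q) = ((Q - 5)*Q)/9 = ((-5 + Q)*Q)/9 = (Q*(-5 + Q))/9 = Q*(-5 + Q)/9)
X(Z) = -1376*Z - 24*√Z - 8*Z² (X(Z) = -8*((Z² + 172*Z) + (2 - 1*(-1))*√Z) = -8*((Z² + 172*Z) + (2 + 1)*√Z) = -8*((Z² + 172*Z) + 3*√Z) = -8*(Z² + 3*√Z + 172*Z) = -1376*Z - 24*√Z - 8*Z²)
168² + X(m(15)) = 168² + (-1376*15*(-5 + 15)/9 - 24*√15*√(-5 + 15)/3 - 8*25*(-5 + 15)²/9) = 28224 + (-1376*15*10/9 - 24*5*√6/3 - 8*((⅑)*15*10)²) = 28224 + (-1376*50/3 - 40*√6 - 8*(50/3)²) = 28224 + (-68800/3 - 40*√6 - 8*2500/9) = 28224 + (-68800/3 - 40*√6 - 20000/9) = 28224 + (-226400/9 - 40*√6) = 27616/9 - 40*√6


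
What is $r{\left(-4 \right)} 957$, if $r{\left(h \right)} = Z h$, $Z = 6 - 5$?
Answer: $-3828$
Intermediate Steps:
$Z = 1$
$r{\left(h \right)} = h$ ($r{\left(h \right)} = 1 h = h$)
$r{\left(-4 \right)} 957 = \left(-4\right) 957 = -3828$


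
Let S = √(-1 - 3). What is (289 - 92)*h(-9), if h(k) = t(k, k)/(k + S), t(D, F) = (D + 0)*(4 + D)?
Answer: -15957/17 - 3546*I/17 ≈ -938.65 - 208.59*I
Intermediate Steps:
S = 2*I (S = √(-4) = 2*I ≈ 2.0*I)
t(D, F) = D*(4 + D)
h(k) = k*(4 + k)/(k + 2*I) (h(k) = (k*(4 + k))/(k + 2*I) = k*(4 + k)/(k + 2*I))
(289 - 92)*h(-9) = (289 - 92)*(-9*(4 - 9)/(-9 + 2*I)) = 197*(-9*(-9 - 2*I)/85*(-5)) = 197*(-81/17 - 18*I/17) = -15957/17 - 3546*I/17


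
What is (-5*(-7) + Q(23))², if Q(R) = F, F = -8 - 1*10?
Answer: 289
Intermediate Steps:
F = -18 (F = -8 - 10 = -18)
Q(R) = -18
(-5*(-7) + Q(23))² = (-5*(-7) - 18)² = (35 - 18)² = 17² = 289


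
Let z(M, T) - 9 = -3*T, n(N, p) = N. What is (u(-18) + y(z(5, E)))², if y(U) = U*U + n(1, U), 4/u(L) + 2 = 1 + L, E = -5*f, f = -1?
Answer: 488601/361 ≈ 1353.5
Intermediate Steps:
E = 5 (E = -5*(-1) = 5)
z(M, T) = 9 - 3*T
u(L) = 4/(-1 + L) (u(L) = 4/(-2 + (1 + L)) = 4/(-1 + L))
y(U) = 1 + U² (y(U) = U*U + 1 = U² + 1 = 1 + U²)
(u(-18) + y(z(5, E)))² = (4/(-1 - 18) + (1 + (9 - 3*5)²))² = (4/(-19) + (1 + (9 - 15)²))² = (4*(-1/19) + (1 + (-6)²))² = (-4/19 + (1 + 36))² = (-4/19 + 37)² = (699/19)² = 488601/361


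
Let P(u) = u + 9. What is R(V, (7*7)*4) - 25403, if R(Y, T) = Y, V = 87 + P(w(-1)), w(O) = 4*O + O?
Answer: -25312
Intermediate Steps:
w(O) = 5*O
P(u) = 9 + u
V = 91 (V = 87 + (9 + 5*(-1)) = 87 + (9 - 5) = 87 + 4 = 91)
R(V, (7*7)*4) - 25403 = 91 - 25403 = -25312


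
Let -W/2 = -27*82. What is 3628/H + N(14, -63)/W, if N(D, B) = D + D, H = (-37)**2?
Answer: 4025779/1515483 ≈ 2.6564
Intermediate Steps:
H = 1369
N(D, B) = 2*D
W = 4428 (W = -(-54)*82 = -2*(-2214) = 4428)
3628/H + N(14, -63)/W = 3628/1369 + (2*14)/4428 = 3628*(1/1369) + 28*(1/4428) = 3628/1369 + 7/1107 = 4025779/1515483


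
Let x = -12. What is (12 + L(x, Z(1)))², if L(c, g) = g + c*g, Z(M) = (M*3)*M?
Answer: 441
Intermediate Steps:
Z(M) = 3*M² (Z(M) = (3*M)*M = 3*M²)
(12 + L(x, Z(1)))² = (12 + (3*1²)*(1 - 12))² = (12 + (3*1)*(-11))² = (12 + 3*(-11))² = (12 - 33)² = (-21)² = 441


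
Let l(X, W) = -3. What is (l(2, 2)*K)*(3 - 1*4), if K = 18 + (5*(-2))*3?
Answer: -36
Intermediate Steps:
K = -12 (K = 18 - 10*3 = 18 - 30 = -12)
(l(2, 2)*K)*(3 - 1*4) = (-3*(-12))*(3 - 1*4) = 36*(3 - 4) = 36*(-1) = -36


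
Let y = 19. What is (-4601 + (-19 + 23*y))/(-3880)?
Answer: 4183/3880 ≈ 1.0781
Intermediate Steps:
(-4601 + (-19 + 23*y))/(-3880) = (-4601 + (-19 + 23*19))/(-3880) = (-4601 + (-19 + 437))*(-1/3880) = (-4601 + 418)*(-1/3880) = -4183*(-1/3880) = 4183/3880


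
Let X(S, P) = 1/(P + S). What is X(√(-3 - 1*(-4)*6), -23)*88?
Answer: -506/127 - 22*√21/127 ≈ -4.7781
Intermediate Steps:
X(√(-3 - 1*(-4)*6), -23)*88 = 88/(-23 + √(-3 - 1*(-4)*6)) = 88/(-23 + √(-3 + 4*6)) = 88/(-23 + √(-3 + 24)) = 88/(-23 + √21)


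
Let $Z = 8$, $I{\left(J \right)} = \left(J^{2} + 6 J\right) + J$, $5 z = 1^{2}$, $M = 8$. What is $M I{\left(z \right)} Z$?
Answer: $\frac{2304}{25} \approx 92.16$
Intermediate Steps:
$z = \frac{1}{5}$ ($z = \frac{1^{2}}{5} = \frac{1}{5} \cdot 1 = \frac{1}{5} \approx 0.2$)
$I{\left(J \right)} = J^{2} + 7 J$
$M I{\left(z \right)} Z = 8 \frac{7 + \frac{1}{5}}{5} \cdot 8 = 8 \cdot \frac{1}{5} \cdot \frac{36}{5} \cdot 8 = 8 \cdot \frac{36}{25} \cdot 8 = \frac{288}{25} \cdot 8 = \frac{2304}{25}$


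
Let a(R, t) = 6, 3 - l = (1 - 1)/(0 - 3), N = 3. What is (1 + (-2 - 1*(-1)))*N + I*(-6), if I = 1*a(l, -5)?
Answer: -36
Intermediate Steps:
l = 3 (l = 3 - (1 - 1)/(0 - 3) = 3 - 0/(-3) = 3 - 0*(-1)/3 = 3 - 1*0 = 3 + 0 = 3)
I = 6 (I = 1*6 = 6)
(1 + (-2 - 1*(-1)))*N + I*(-6) = (1 + (-2 - 1*(-1)))*3 + 6*(-6) = (1 + (-2 + 1))*3 - 36 = (1 - 1)*3 - 36 = 0*3 - 36 = 0 - 36 = -36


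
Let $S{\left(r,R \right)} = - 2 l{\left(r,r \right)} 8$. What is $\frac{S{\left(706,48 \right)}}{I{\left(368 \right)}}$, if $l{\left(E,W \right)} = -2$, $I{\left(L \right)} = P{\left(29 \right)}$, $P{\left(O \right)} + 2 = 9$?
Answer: $\frac{32}{7} \approx 4.5714$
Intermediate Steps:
$P{\left(O \right)} = 7$ ($P{\left(O \right)} = -2 + 9 = 7$)
$I{\left(L \right)} = 7$
$S{\left(r,R \right)} = 32$ ($S{\left(r,R \right)} = \left(-2\right) \left(-2\right) 8 = 4 \cdot 8 = 32$)
$\frac{S{\left(706,48 \right)}}{I{\left(368 \right)}} = \frac{32}{7}$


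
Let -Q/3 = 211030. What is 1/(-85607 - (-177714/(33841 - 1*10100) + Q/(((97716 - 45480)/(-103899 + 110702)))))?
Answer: -206689146/650760466693 ≈ -0.00031761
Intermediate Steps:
Q = -633090 (Q = -3*211030 = -633090)
1/(-85607 - (-177714/(33841 - 1*10100) + Q/(((97716 - 45480)/(-103899 + 110702))))) = 1/(-85607 - (-177714/(33841 - 1*10100) - 633090*(-103899 + 110702)/(97716 - 45480))) = 1/(-85607 - (-177714/(33841 - 10100) - 633090/(52236/6803))) = 1/(-85607 - (-177714/23741 - 633090/(52236*(1/6803)))) = 1/(-85607 - (-177714*1/23741 - 633090/52236/6803)) = 1/(-85607 - (-177714/23741 - 633090*6803/52236)) = 1/(-85607 - (-177714/23741 - 717818545/8706)) = 1/(-85607 - 1*(-17043277254929/206689146)) = 1/(-85607 + 17043277254929/206689146) = 1/(-650760466693/206689146) = -206689146/650760466693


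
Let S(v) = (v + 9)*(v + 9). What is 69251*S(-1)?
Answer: 4432064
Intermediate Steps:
S(v) = (9 + v)**2 (S(v) = (9 + v)*(9 + v) = (9 + v)**2)
69251*S(-1) = 69251*(9 - 1)**2 = 69251*8**2 = 69251*64 = 4432064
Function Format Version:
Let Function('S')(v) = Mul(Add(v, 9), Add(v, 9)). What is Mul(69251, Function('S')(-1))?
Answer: 4432064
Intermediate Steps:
Function('S')(v) = Pow(Add(9, v), 2) (Function('S')(v) = Mul(Add(9, v), Add(9, v)) = Pow(Add(9, v), 2))
Mul(69251, Function('S')(-1)) = Mul(69251, Pow(Add(9, -1), 2)) = Mul(69251, Pow(8, 2)) = Mul(69251, 64) = 4432064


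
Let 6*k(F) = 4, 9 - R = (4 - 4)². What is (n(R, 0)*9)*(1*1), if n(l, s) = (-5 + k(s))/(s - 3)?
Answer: 13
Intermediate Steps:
R = 9 (R = 9 - (4 - 4)² = 9 - 1*0² = 9 - 1*0 = 9 + 0 = 9)
k(F) = ⅔ (k(F) = (⅙)*4 = ⅔)
n(l, s) = -13/(3*(-3 + s)) (n(l, s) = (-5 + ⅔)/(s - 3) = -13/(3*(-3 + s)))
(n(R, 0)*9)*(1*1) = (-13/(-9 + 3*0)*9)*(1*1) = (-13/(-9 + 0)*9)*1 = (-13/(-9)*9)*1 = (-13*(-⅑)*9)*1 = ((13/9)*9)*1 = 13*1 = 13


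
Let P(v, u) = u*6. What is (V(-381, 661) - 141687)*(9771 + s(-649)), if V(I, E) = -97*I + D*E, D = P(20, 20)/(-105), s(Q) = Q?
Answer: -6735666556/7 ≈ -9.6224e+8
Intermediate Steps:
P(v, u) = 6*u
D = -8/7 (D = (6*20)/(-105) = 120*(-1/105) = -8/7 ≈ -1.1429)
V(I, E) = -97*I - 8*E/7
(V(-381, 661) - 141687)*(9771 + s(-649)) = ((-97*(-381) - 8/7*661) - 141687)*(9771 - 649) = ((36957 - 5288/7) - 141687)*9122 = (253411/7 - 141687)*9122 = -738398/7*9122 = -6735666556/7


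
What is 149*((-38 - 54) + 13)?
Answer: -11771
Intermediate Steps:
149*((-38 - 54) + 13) = 149*(-92 + 13) = 149*(-79) = -11771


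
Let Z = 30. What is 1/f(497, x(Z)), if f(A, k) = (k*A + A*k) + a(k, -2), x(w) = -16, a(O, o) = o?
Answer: -1/15906 ≈ -6.2869e-5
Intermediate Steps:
f(A, k) = -2 + 2*A*k (f(A, k) = (k*A + A*k) - 2 = (A*k + A*k) - 2 = 2*A*k - 2 = -2 + 2*A*k)
1/f(497, x(Z)) = 1/(-2 + 2*497*(-16)) = 1/(-2 - 15904) = 1/(-15906) = -1/15906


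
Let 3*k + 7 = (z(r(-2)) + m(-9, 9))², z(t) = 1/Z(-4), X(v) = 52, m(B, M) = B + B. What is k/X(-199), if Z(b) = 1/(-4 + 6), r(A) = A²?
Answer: 83/52 ≈ 1.5962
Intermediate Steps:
m(B, M) = 2*B
Z(b) = ½ (Z(b) = 1/2 = ½)
z(t) = 2 (z(t) = 1/(½) = 2)
k = 83 (k = -7/3 + (2 + 2*(-9))²/3 = -7/3 + (2 - 18)²/3 = -7/3 + (⅓)*(-16)² = -7/3 + (⅓)*256 = -7/3 + 256/3 = 83)
k/X(-199) = 83/52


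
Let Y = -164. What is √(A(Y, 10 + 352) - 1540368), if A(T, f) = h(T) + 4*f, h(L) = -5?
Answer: 85*I*√213 ≈ 1240.5*I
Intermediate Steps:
A(T, f) = -5 + 4*f
√(A(Y, 10 + 352) - 1540368) = √((-5 + 4*(10 + 352)) - 1540368) = √((-5 + 4*362) - 1540368) = √((-5 + 1448) - 1540368) = √(1443 - 1540368) = √(-1538925) = 85*I*√213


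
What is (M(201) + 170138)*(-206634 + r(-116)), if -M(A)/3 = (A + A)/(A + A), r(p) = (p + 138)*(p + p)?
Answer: -36024044630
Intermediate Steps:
r(p) = 2*p*(138 + p) (r(p) = (138 + p)*(2*p) = 2*p*(138 + p))
M(A) = -3 (M(A) = -3*(A + A)/(A + A) = -3*2*A/(2*A) = -3*2*A*1/(2*A) = -3*1 = -3)
(M(201) + 170138)*(-206634 + r(-116)) = (-3 + 170138)*(-206634 + 2*(-116)*(138 - 116)) = 170135*(-206634 + 2*(-116)*22) = 170135*(-206634 - 5104) = 170135*(-211738) = -36024044630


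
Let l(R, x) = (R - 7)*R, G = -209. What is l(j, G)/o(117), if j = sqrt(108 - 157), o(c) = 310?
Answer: 49*I*(-1 + I)/310 ≈ -0.15806 - 0.15806*I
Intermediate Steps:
j = 7*I (j = sqrt(-49) = 7*I ≈ 7.0*I)
l(R, x) = R*(-7 + R) (l(R, x) = (-7 + R)*R = R*(-7 + R))
l(j, G)/o(117) = ((7*I)*(-7 + 7*I))/310 = (7*I*(-7 + 7*I))*(1/310) = 7*I*(-7 + 7*I)/310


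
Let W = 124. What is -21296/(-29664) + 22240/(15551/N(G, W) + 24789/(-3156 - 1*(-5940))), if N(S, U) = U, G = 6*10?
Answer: 79422183821/477588546 ≈ 166.30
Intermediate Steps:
G = 60
-21296/(-29664) + 22240/(15551/N(G, W) + 24789/(-3156 - 1*(-5940))) = -21296/(-29664) + 22240/(15551/124 + 24789/(-3156 - 1*(-5940))) = -21296*(-1/29664) + 22240/(15551*(1/124) + 24789/(-3156 + 5940)) = 1331/1854 + 22240/(15551/124 + 24789/2784) = 1331/1854 + 22240/(15551/124 + 24789*(1/2784)) = 1331/1854 + 22240/(15551/124 + 8263/928) = 1331/1854 + 22240/(3863985/28768) = 1331/1854 + 22240*(28768/3863985) = 1331/1854 + 127960064/772797 = 79422183821/477588546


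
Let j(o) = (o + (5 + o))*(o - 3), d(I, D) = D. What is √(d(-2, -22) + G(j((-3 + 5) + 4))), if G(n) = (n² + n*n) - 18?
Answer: √5162 ≈ 71.847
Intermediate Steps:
j(o) = (-3 + o)*(5 + 2*o) (j(o) = (5 + 2*o)*(-3 + o) = (-3 + o)*(5 + 2*o))
G(n) = -18 + 2*n² (G(n) = (n² + n²) - 18 = 2*n² - 18 = -18 + 2*n²)
√(d(-2, -22) + G(j((-3 + 5) + 4))) = √(-22 + (-18 + 2*(-15 - ((-3 + 5) + 4) + 2*((-3 + 5) + 4)²)²)) = √(-22 + (-18 + 2*(-15 - (2 + 4) + 2*(2 + 4)²)²)) = √(-22 + (-18 + 2*(-15 - 1*6 + 2*6²)²)) = √(-22 + (-18 + 2*(-15 - 6 + 2*36)²)) = √(-22 + (-18 + 2*(-15 - 6 + 72)²)) = √(-22 + (-18 + 2*51²)) = √(-22 + (-18 + 2*2601)) = √(-22 + (-18 + 5202)) = √(-22 + 5184) = √5162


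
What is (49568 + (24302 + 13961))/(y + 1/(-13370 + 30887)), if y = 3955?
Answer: 1538535627/69279736 ≈ 22.208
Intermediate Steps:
(49568 + (24302 + 13961))/(y + 1/(-13370 + 30887)) = (49568 + (24302 + 13961))/(3955 + 1/(-13370 + 30887)) = (49568 + 38263)/(3955 + 1/17517) = 87831/(3955 + 1/17517) = 87831/(69279736/17517) = 87831*(17517/69279736) = 1538535627/69279736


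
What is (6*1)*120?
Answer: 720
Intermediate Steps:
(6*1)*120 = 6*120 = 720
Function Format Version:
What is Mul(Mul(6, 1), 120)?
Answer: 720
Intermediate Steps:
Mul(Mul(6, 1), 120) = Mul(6, 120) = 720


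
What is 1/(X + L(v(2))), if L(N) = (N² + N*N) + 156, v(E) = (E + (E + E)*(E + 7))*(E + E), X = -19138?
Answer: 1/27226 ≈ 3.6730e-5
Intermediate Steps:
v(E) = 2*E*(E + 2*E*(7 + E)) (v(E) = (E + (2*E)*(7 + E))*(2*E) = (E + 2*E*(7 + E))*(2*E) = 2*E*(E + 2*E*(7 + E)))
L(N) = 156 + 2*N² (L(N) = (N² + N²) + 156 = 2*N² + 156 = 156 + 2*N²)
1/(X + L(v(2))) = 1/(-19138 + (156 + 2*(2²*(30 + 4*2))²)) = 1/(-19138 + (156 + 2*(4*(30 + 8))²)) = 1/(-19138 + (156 + 2*(4*38)²)) = 1/(-19138 + (156 + 2*152²)) = 1/(-19138 + (156 + 2*23104)) = 1/(-19138 + (156 + 46208)) = 1/(-19138 + 46364) = 1/27226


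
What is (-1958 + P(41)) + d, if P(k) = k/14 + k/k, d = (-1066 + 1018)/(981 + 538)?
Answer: -5936565/3038 ≈ -1954.1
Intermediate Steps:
d = -48/1519 ≈ -0.031600
P(k) = 1 + k/14 (P(k) = k*(1/14) + 1 = k/14 + 1 = 1 + k/14)
(-1958 + P(41)) + d = (-1958 + (1 + (1/14)*41)) - 48/1519 = (-1958 + (1 + 41/14)) - 48/1519 = (-1958 + 55/14) - 48/1519 = -27357/14 - 48/1519 = -5936565/3038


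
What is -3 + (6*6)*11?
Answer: 393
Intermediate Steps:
-3 + (6*6)*11 = -3 + 36*11 = -3 + 396 = 393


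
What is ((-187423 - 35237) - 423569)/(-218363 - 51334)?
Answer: 646229/269697 ≈ 2.3961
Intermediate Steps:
((-187423 - 35237) - 423569)/(-218363 - 51334) = (-222660 - 423569)/(-269697) = -646229*(-1/269697) = 646229/269697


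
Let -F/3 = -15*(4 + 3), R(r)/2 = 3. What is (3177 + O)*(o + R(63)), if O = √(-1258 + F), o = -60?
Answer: -171558 - 54*I*√943 ≈ -1.7156e+5 - 1658.2*I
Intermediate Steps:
R(r) = 6 (R(r) = 2*3 = 6)
F = 315 (F = -(-45)*(4 + 3) = -(-45)*7 = -3*(-105) = 315)
O = I*√943 (O = √(-1258 + 315) = √(-943) = I*√943 ≈ 30.708*I)
(3177 + O)*(o + R(63)) = (3177 + I*√943)*(-60 + 6) = (3177 + I*√943)*(-54) = -171558 - 54*I*√943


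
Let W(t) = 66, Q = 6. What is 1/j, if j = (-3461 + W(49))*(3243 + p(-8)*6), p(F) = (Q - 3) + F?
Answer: -1/10908135 ≈ -9.1675e-8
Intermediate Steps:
p(F) = 3 + F (p(F) = (6 - 3) + F = 3 + F)
j = -10908135 (j = (-3461 + 66)*(3243 + (3 - 8)*6) = -3395*(3243 - 5*6) = -3395*(3243 - 30) = -3395*3213 = -10908135)
1/j = 1/(-10908135) = -1/10908135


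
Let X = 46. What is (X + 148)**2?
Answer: 37636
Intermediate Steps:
(X + 148)**2 = (46 + 148)**2 = 194**2 = 37636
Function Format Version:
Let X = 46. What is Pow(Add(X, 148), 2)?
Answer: 37636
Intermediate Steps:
Pow(Add(X, 148), 2) = Pow(Add(46, 148), 2) = Pow(194, 2) = 37636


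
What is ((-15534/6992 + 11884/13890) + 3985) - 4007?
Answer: -567322423/24279720 ≈ -23.366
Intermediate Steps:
((-15534/6992 + 11884/13890) + 3985) - 4007 = ((-15534*1/6992 + 11884*(1/13890)) + 3985) - 4007 = ((-7767/3496 + 5942/6945) + 3985) - 4007 = (-33168583/24279720 + 3985) - 4007 = 96721515617/24279720 - 4007 = -567322423/24279720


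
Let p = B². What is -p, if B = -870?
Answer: -756900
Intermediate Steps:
p = 756900 (p = (-870)² = 756900)
-p = -1*756900 = -756900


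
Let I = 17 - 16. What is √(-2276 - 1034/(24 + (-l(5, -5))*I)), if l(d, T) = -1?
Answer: I*√57934/5 ≈ 48.139*I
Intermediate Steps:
I = 1
√(-2276 - 1034/(24 + (-l(5, -5))*I)) = √(-2276 - 1034/(24 - 1*(-1)*1)) = √(-2276 - 1034/(24 + 1*1)) = √(-2276 - 1034/(24 + 1)) = √(-2276 - 1034/25) = √(-57934/25) = I*√57934/5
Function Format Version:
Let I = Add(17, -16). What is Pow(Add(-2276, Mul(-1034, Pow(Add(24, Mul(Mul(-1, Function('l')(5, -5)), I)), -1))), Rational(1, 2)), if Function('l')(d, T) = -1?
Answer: Mul(Rational(1, 5), I, Pow(57934, Rational(1, 2))) ≈ Mul(48.139, I)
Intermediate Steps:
I = 1
Pow(Add(-2276, Mul(-1034, Pow(Add(24, Mul(Mul(-1, Function('l')(5, -5)), I)), -1))), Rational(1, 2)) = Pow(Add(-2276, Mul(-1034, Pow(Add(24, Mul(Mul(-1, -1), 1)), -1))), Rational(1, 2)) = Pow(Add(-2276, Mul(-1034, Pow(Add(24, Mul(1, 1)), -1))), Rational(1, 2)) = Pow(Add(-2276, Mul(-1034, Pow(Add(24, 1), -1))), Rational(1, 2)) = Pow(Add(-2276, Mul(-1034, Pow(25, -1))), Rational(1, 2)) = Pow(Add(-2276, Mul(-1034, Rational(1, 25))), Rational(1, 2)) = Pow(Add(-2276, Rational(-1034, 25)), Rational(1, 2)) = Pow(Rational(-57934, 25), Rational(1, 2)) = Mul(Rational(1, 5), I, Pow(57934, Rational(1, 2)))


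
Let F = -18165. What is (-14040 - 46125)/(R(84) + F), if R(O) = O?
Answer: 955/287 ≈ 3.3275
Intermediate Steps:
(-14040 - 46125)/(R(84) + F) = (-14040 - 46125)/(84 - 18165) = -60165/(-18081) = -60165*(-1/18081) = 955/287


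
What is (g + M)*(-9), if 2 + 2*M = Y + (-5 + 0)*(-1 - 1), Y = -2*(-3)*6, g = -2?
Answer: -180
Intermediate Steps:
Y = 36 (Y = 6*6 = 36)
M = 22 (M = -1 + (36 + (-5 + 0)*(-1 - 1))/2 = -1 + (36 - 5*(-2))/2 = -1 + (36 + 10)/2 = -1 + (½)*46 = -1 + 23 = 22)
(g + M)*(-9) = (-2 + 22)*(-9) = 20*(-9) = -180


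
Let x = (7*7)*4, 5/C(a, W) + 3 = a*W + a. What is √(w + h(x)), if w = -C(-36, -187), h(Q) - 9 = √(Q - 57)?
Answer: √(403132776 + 44796249*√139)/6693 ≈ 4.5595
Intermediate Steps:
C(a, W) = 5/(-3 + a + W*a) (C(a, W) = 5/(-3 + (a*W + a)) = 5/(-3 + (W*a + a)) = 5/(-3 + (a + W*a)) = 5/(-3 + a + W*a))
x = 196 (x = 49*4 = 196)
h(Q) = 9 + √(-57 + Q) (h(Q) = 9 + √(Q - 57) = 9 + √(-57 + Q))
w = -5/6693 (w = -5/(-3 - 36 - 187*(-36)) = -5/(-3 - 36 + 6732) = -5/6693 ≈ -0.00074705)
√(w + h(x)) = √(-5/6693 + (9 + √(-57 + 196))) = √(-5/6693 + (9 + √139)) = √(60232/6693 + √139)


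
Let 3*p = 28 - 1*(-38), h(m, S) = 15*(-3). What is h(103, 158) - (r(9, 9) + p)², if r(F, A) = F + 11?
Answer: -1809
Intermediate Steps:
r(F, A) = 11 + F
h(m, S) = -45
p = 22 (p = (28 - 1*(-38))/3 = (28 + 38)/3 = (⅓)*66 = 22)
h(103, 158) - (r(9, 9) + p)² = -45 - ((11 + 9) + 22)² = -45 - (20 + 22)² = -45 - 1*42² = -45 - 1*1764 = -45 - 1764 = -1809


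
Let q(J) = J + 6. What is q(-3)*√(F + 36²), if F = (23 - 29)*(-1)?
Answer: 3*√1302 ≈ 108.25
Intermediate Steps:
q(J) = 6 + J
F = 6 (F = -6*(-1) = 6)
q(-3)*√(F + 36²) = (6 - 3)*√(6 + 36²) = 3*√(6 + 1296) = 3*√1302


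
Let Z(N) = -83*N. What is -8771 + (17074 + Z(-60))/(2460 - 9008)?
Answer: -28727281/3274 ≈ -8774.4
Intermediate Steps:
-8771 + (17074 + Z(-60))/(2460 - 9008) = -8771 + (17074 - 83*(-60))/(2460 - 9008) = -8771 + (17074 + 4980)/(-6548) = -8771 + 22054*(-1/6548) = -8771 - 11027/3274 = -28727281/3274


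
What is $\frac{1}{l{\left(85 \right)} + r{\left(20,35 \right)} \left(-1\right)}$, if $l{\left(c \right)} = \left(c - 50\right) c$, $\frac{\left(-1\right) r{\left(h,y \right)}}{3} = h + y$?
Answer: $\frac{1}{3140} \approx 0.00031847$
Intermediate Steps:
$r{\left(h,y \right)} = - 3 h - 3 y$ ($r{\left(h,y \right)} = - 3 \left(h + y\right) = - 3 h - 3 y$)
$l{\left(c \right)} = c \left(-50 + c\right)$ ($l{\left(c \right)} = \left(-50 + c\right) c = c \left(-50 + c\right)$)
$\frac{1}{l{\left(85 \right)} + r{\left(20,35 \right)} \left(-1\right)} = \frac{1}{85 \left(-50 + 85\right) + \left(\left(-3\right) 20 - 105\right) \left(-1\right)} = \frac{1}{85 \cdot 35 + \left(-60 - 105\right) \left(-1\right)} = \frac{1}{2975 - -165} = \frac{1}{2975 + 165} = \frac{1}{3140}$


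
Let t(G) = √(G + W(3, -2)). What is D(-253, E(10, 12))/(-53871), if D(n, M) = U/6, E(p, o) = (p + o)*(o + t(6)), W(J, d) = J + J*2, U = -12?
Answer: 2/53871 ≈ 3.7126e-5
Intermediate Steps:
W(J, d) = 3*J (W(J, d) = J + 2*J = 3*J)
t(G) = √(9 + G) (t(G) = √(G + 3*3) = √(G + 9) = √(9 + G))
E(p, o) = (o + p)*(o + √15) (E(p, o) = (p + o)*(o + √(9 + 6)) = (o + p)*(o + √15))
D(n, M) = -2 (D(n, M) = -12/6 = -12*⅙ = -2)
D(-253, E(10, 12))/(-53871) = -2/(-53871) = -2*(-1/53871) = 2/53871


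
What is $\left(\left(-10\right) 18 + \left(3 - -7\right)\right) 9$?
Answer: $-1530$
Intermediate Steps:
$\left(\left(-10\right) 18 + \left(3 - -7\right)\right) 9 = \left(-180 + \left(3 + 7\right)\right) 9 = \left(-180 + 10\right) 9 = \left(-170\right) 9 = -1530$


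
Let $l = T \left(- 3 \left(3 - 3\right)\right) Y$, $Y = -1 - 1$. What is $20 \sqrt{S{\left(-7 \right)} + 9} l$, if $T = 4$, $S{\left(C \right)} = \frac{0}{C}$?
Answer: $0$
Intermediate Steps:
$S{\left(C \right)} = 0$
$Y = -2$ ($Y = -1 - 1 = -2$)
$l = 0$ ($l = 4 \left(- 3 \left(3 - 3\right)\right) \left(-2\right) = 4 \left(\left(-3\right) 0\right) \left(-2\right) = 4 \cdot 0 \left(-2\right) = 0 \left(-2\right) = 0$)
$20 \sqrt{S{\left(-7 \right)} + 9} l = 20 \sqrt{0 + 9} \cdot 0 = 20 \sqrt{9} \cdot 0 = 20 \cdot 3 \cdot 0 = 60 \cdot 0 = 0$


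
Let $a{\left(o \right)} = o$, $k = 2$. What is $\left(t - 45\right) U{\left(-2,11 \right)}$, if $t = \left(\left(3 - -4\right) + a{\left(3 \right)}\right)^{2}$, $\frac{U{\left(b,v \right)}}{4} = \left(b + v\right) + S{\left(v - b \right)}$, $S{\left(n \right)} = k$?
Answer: $2420$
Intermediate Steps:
$S{\left(n \right)} = 2$
$U{\left(b,v \right)} = 8 + 4 b + 4 v$ ($U{\left(b,v \right)} = 4 \left(\left(b + v\right) + 2\right) = 4 \left(2 + b + v\right) = 8 + 4 b + 4 v$)
$t = 100$ ($t = \left(\left(3 - -4\right) + 3\right)^{2} = \left(\left(3 + 4\right) + 3\right)^{2} = \left(7 + 3\right)^{2} = 10^{2} = 100$)
$\left(t - 45\right) U{\left(-2,11 \right)} = \left(100 - 45\right) \left(8 + 4 \left(-2\right) + 4 \cdot 11\right) = 55 \left(8 - 8 + 44\right) = 55 \cdot 44 = 2420$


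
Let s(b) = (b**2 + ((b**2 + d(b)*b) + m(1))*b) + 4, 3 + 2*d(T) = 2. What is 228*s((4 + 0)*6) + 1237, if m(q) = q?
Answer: 3225157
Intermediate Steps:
d(T) = -1/2 (d(T) = -3/2 + (1/2)*2 = -3/2 + 1 = -1/2)
s(b) = 4 + b**2 + b*(1 + b**2 - b/2) (s(b) = (b**2 + ((b**2 - b/2) + 1)*b) + 4 = (b**2 + (1 + b**2 - b/2)*b) + 4 = (b**2 + b*(1 + b**2 - b/2)) + 4 = 4 + b**2 + b*(1 + b**2 - b/2))
228*s((4 + 0)*6) + 1237 = 228*(4 + (4 + 0)*6 + ((4 + 0)*6)**3 + ((4 + 0)*6)**2/2) + 1237 = 228*(4 + 4*6 + (4*6)**3 + (4*6)**2/2) + 1237 = 228*(4 + 24 + 24**3 + (1/2)*24**2) + 1237 = 228*(4 + 24 + 13824 + (1/2)*576) + 1237 = 228*(4 + 24 + 13824 + 288) + 1237 = 228*14140 + 1237 = 3223920 + 1237 = 3225157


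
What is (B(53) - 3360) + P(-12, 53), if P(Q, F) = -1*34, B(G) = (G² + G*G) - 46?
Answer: 2178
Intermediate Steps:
B(G) = -46 + 2*G² (B(G) = (G² + G²) - 46 = 2*G² - 46 = -46 + 2*G²)
P(Q, F) = -34
(B(53) - 3360) + P(-12, 53) = ((-46 + 2*53²) - 3360) - 34 = ((-46 + 2*2809) - 3360) - 34 = ((-46 + 5618) - 3360) - 34 = (5572 - 3360) - 34 = 2212 - 34 = 2178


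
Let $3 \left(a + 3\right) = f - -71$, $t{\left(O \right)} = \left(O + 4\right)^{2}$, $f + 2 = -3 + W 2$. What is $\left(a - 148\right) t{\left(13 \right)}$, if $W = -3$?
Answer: $-37859$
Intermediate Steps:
$f = -11$ ($f = -2 - 9 = -11$)
$t{\left(O \right)} = \left(4 + O\right)^{2}$
$a = 17$ ($a = -3 + \frac{-11 - -71}{3} = -3 + \frac{-11 + 71}{3} = -3 + \frac{1}{3} \cdot 60 = -3 + 20 = 17$)
$\left(a - 148\right) t{\left(13 \right)} = \left(17 - 148\right) \left(4 + 13\right)^{2} = - 131 \cdot 17^{2} = \left(-131\right) 289 = -37859$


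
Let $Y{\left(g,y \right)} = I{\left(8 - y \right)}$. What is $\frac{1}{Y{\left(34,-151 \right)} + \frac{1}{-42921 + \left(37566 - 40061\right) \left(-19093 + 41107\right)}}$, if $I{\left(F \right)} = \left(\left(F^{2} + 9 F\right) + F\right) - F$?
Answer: $\frac{54967851}{1468301235911} \approx 3.7436 \cdot 10^{-5}$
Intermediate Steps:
$I{\left(F \right)} = F^{2} + 9 F$ ($I{\left(F \right)} = \left(F^{2} + 10 F\right) - F = F^{2} + 9 F$)
$Y{\left(g,y \right)} = \left(8 - y\right) \left(17 - y\right)$ ($Y{\left(g,y \right)} = \left(8 - y\right) \left(9 - \left(-8 + y\right)\right) = \left(8 - y\right) \left(17 - y\right)$)
$\frac{1}{Y{\left(34,-151 \right)} + \frac{1}{-42921 + \left(37566 - 40061\right) \left(-19093 + 41107\right)}} = \frac{1}{\left(-17 - 151\right) \left(-8 - 151\right) + \frac{1}{-42921 + \left(37566 - 40061\right) \left(-19093 + 41107\right)}} = \frac{1}{\left(-168\right) \left(-159\right) + \frac{1}{-42921 - 54924930}} = \frac{1}{26712 + \frac{1}{-42921 - 54924930}} = \frac{1}{26712 + \frac{1}{-54967851}} = \frac{1}{26712 - \frac{1}{54967851}} = \frac{1}{\frac{1468301235911}{54967851}} = \frac{54967851}{1468301235911}$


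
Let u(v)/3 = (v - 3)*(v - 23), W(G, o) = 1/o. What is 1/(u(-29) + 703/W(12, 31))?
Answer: 1/26785 ≈ 3.7334e-5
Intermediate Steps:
u(v) = 3*(-23 + v)*(-3 + v) (u(v) = 3*((v - 3)*(v - 23)) = 3*((-3 + v)*(-23 + v)) = 3*((-23 + v)*(-3 + v)) = 3*(-23 + v)*(-3 + v))
1/(u(-29) + 703/W(12, 31)) = 1/((207 - 78*(-29) + 3*(-29)²) + 703/(1/31)) = 1/((207 + 2262 + 3*841) + 703/(1/31)) = 1/((207 + 2262 + 2523) + 703*31) = 1/(4992 + 21793) = 1/26785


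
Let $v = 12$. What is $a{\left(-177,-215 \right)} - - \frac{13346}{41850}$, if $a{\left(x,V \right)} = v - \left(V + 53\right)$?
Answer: $\frac{3647623}{20925} \approx 174.32$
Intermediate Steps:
$a{\left(x,V \right)} = -41 - V$ ($a{\left(x,V \right)} = 12 - \left(V + 53\right) = 12 - \left(53 + V\right) = -41 - V$)
$a{\left(-177,-215 \right)} - - \frac{13346}{41850} = \left(-41 - -215\right) - - \frac{13346}{41850} = \left(-41 + 215\right) - \left(-13346\right) \frac{1}{41850} = 174 - - \frac{6673}{20925} = 174 + \frac{6673}{20925} = \frac{3647623}{20925}$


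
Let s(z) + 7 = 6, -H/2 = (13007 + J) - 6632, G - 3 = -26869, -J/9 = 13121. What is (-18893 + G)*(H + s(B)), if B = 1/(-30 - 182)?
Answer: -10223796093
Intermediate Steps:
J = -118089 (J = -9*13121 = -118089)
G = -26866 (G = 3 - 26869 = -26866)
B = -1/212 (B = 1/(-212) = -1/212 ≈ -0.0047170)
H = 223428 (H = -2*((13007 - 118089) - 6632) = -2*(-105082 - 6632) = -2*(-111714) = 223428)
s(z) = -1 (s(z) = -7 + 6 = -1)
(-18893 + G)*(H + s(B)) = (-18893 - 26866)*(223428 - 1) = -45759*223427 = -10223796093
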